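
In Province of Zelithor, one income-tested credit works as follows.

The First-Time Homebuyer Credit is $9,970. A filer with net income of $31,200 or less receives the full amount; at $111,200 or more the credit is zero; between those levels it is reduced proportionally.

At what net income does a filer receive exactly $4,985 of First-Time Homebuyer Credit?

$4,985 is 4,985/9,970 of the full $9,970, so 4,985/9,970 of the $80,000 range has been used: income = $31,200 + $80,000 × 4,985/9,970 = $71,200.

$71,200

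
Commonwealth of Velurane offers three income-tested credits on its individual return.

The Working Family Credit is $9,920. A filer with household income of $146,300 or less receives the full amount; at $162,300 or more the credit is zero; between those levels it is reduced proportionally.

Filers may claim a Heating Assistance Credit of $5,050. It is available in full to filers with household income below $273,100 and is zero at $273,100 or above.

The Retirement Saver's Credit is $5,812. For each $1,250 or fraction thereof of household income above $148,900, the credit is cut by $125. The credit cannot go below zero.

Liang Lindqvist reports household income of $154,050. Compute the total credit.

Working Family Credit: $154,050 is $7,750 into a $16,000 phase-out range, leaving 8,250/16,000 of the credit: $9,920 × 8,250/16,000 = $5,115.
Heating Assistance Credit: $154,050 is below the $273,100 cutoff, so the full $5,050 applies.
Retirement Saver's Credit: income exceeds $148,900 by $5,150, which is 5 full-or-partial $1,250 increments; reduction = 5 × $125 = $625, leaving $5,187.
Total: $5,115 + $5,050 + $5,187 = $15,352.

$15,352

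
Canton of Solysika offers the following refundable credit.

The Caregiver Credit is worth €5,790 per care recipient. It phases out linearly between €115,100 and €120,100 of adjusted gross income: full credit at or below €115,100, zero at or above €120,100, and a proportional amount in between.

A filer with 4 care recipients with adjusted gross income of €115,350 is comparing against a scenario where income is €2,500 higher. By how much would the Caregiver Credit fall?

€11,580

At €115,350 — base = 4 × €5,790 = €23,160. €115,350 is €250 into a €5,000 phase-out range, leaving 4,750/5,000 of the credit: €23,160 × 4,750/5,000 = €22,002.
At €117,850 — base = 4 × €5,790 = €23,160. €117,850 is €2,750 into a €5,000 phase-out range, leaving 2,250/5,000 of the credit: €23,160 × 2,250/5,000 = €10,422.
Lost: €22,002 − €10,422 = €11,580.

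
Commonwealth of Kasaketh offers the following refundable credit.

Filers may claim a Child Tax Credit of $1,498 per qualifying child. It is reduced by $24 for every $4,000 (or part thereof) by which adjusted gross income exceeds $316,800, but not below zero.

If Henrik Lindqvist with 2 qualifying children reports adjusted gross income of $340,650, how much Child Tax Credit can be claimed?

$2,852

Child Tax Credit: base = 2 × $1,498 = $2,996. income exceeds $316,800 by $23,850, which is 6 full-or-partial $4,000 increments; reduction = 6 × $24 = $144, leaving $2,852.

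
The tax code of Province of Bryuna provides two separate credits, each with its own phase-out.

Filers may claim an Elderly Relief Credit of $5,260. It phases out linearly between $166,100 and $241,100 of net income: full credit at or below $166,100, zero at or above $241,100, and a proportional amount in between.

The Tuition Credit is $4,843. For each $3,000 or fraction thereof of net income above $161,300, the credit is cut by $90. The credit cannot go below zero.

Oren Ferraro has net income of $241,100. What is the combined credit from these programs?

$2,413

Elderly Relief Credit: $241,100 is at or above $241,100, so the credit is $0.
Tuition Credit: income exceeds $161,300 by $79,800, which is 27 full-or-partial $3,000 increments; reduction = 27 × $90 = $2,430, leaving $2,413.
Total: $0 + $2,413 = $2,413.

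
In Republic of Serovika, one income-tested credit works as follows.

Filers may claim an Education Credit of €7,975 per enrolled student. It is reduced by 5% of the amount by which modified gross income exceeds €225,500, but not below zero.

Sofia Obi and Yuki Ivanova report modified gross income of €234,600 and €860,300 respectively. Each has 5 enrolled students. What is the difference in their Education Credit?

€31,285

Sofia (€234,600): Education Credit: base = 5 × €7,975 = €39,875. 5% of the €9,100 excess over €225,500 is €455; credit = €39,875 − €455 = €39,420.
Yuki (€860,300): Education Credit: base = 5 × €7,975 = €39,875. 5% of the €634,800 excess over €225,500 is €31,740; credit = €39,875 − €31,740 = €8,135.
Difference: |€39,420 − €8,135| = €31,285.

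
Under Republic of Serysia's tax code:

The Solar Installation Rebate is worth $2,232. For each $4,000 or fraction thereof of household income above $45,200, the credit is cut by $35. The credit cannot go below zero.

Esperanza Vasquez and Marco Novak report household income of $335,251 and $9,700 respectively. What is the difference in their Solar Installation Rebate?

$2,232

Esperanza ($335,251): Solar Installation Rebate: income exceeds $45,200 by $290,051 → 73 increments × $35 = $2,555 ≥ base, so the credit is $0.
Marco ($9,700): Solar Installation Rebate: $9,700 is at or below the $45,200 threshold, so the full $2,232 applies.
Difference: |$0 − $2,232| = $2,232.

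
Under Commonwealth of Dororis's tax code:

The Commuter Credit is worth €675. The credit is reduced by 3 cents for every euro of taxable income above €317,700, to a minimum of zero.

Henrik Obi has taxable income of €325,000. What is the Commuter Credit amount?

€456

Commuter Credit: 3% of the €7,300 excess over €317,700 is €219; credit = €675 − €219 = €456.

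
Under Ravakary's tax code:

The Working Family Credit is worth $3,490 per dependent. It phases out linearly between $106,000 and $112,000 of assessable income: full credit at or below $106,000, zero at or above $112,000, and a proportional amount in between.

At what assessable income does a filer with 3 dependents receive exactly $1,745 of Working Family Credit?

$111,000

Full credit = 3 × $3,490 = $10,470.
$1,745 is 1,745/10,470 of the full $10,470, so 8,725/10,470 of the $6,000 range has been used: income = $106,000 + $6,000 × 8,725/10,470 = $111,000.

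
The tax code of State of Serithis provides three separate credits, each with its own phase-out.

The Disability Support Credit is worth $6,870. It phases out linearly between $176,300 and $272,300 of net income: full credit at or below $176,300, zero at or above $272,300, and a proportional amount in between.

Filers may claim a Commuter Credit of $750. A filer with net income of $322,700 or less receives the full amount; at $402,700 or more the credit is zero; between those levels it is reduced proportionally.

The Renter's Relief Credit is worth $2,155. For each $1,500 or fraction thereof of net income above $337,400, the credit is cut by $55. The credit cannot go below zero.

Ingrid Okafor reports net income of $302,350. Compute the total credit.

$2,905

Disability Support Credit: $302,350 is at or above $272,300, so the credit is $0.
Commuter Credit: $302,350 is at or below the $322,700 threshold, so the full $750 applies.
Renter's Relief Credit: $302,350 is at or below the $337,400 threshold, so the full $2,155 applies.
Total: $0 + $750 + $2,155 = $2,905.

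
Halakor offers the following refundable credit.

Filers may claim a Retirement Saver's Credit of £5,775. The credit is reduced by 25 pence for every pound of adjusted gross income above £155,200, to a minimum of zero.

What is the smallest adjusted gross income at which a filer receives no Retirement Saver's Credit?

The credit falls by 25% of each pound above £155,200, so it reaches zero when the excess is £5,775 / 25% = £23,100: income = £155,200 + £23,100 = £178,300.

£178,300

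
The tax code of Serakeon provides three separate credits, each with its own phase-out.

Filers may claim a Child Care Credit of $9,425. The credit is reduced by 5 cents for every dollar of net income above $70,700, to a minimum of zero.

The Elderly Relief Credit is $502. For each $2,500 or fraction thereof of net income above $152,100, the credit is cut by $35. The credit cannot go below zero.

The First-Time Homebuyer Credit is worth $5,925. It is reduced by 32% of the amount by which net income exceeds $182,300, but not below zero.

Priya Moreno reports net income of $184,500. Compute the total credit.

Child Care Credit: 5% of the $113,800 excess over $70,700 is $5,690; credit = $9,425 − $5,690 = $3,735.
Elderly Relief Credit: income exceeds $152,100 by $32,400, which is 13 full-or-partial $2,500 increments; reduction = 13 × $35 = $455, leaving $47.
First-Time Homebuyer Credit: 32% of the $2,200 excess over $182,300 is $704; credit = $5,925 − $704 = $5,221.
Total: $3,735 + $47 + $5,221 = $9,003.

$9,003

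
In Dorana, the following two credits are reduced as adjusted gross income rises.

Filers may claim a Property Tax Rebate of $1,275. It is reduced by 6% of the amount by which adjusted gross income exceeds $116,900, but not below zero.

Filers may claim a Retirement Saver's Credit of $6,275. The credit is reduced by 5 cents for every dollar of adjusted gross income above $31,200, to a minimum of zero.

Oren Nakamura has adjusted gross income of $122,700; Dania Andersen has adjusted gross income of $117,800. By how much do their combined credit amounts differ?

$539

Oren ($122,700): Property Tax Rebate: 6% of the $5,800 excess over $116,900 is $348; credit = $1,275 − $348 = $927. Retirement Saver's Credit: 5% of the $91,500 excess over $31,200 is $4,575; credit = $6,275 − $4,575 = $1,700. total $927 + $1,700 = $2,627
Dania ($117,800): Property Tax Rebate: 6% of the $900 excess over $116,900 is $54; credit = $1,275 − $54 = $1,221. Retirement Saver's Credit: 5% of the $86,600 excess over $31,200 is $4,330; credit = $6,275 − $4,330 = $1,945. total $1,221 + $1,945 = $3,166
Difference: |$2,627 − $3,166| = $539.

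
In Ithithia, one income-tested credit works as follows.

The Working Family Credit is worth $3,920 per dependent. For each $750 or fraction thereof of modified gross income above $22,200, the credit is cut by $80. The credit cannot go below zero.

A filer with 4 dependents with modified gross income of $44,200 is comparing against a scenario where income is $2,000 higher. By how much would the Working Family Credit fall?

$160

At $44,200 — base = 4 × $3,920 = $15,680. income exceeds $22,200 by $22,000, which is 30 full-or-partial $750 increments; reduction = 30 × $80 = $2,400, leaving $13,280.
At $46,200 — base = 4 × $3,920 = $15,680. income exceeds $22,200 by $24,000, which is 32 full-or-partial $750 increments; reduction = 32 × $80 = $2,560, leaving $13,120.
Lost: $13,280 − $13,120 = $160.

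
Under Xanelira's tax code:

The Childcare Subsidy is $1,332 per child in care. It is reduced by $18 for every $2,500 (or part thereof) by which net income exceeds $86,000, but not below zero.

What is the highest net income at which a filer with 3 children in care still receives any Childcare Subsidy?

$638,500

Full credit = 3 × $1,332 = $3,996.
After 221 increments the reduction is 221 × $18 = $3,978, leaving $18; one more increment wipes it out. Increment 221 ends at excess 221 × $2,500 = $552,500, so the highest qualifying income is $86,000 + $552,500 = $638,500.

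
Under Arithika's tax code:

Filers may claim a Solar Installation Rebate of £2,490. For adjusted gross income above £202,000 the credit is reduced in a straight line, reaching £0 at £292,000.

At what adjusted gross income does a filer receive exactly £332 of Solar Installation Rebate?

£280,000

£332 is 332/2,490 of the full £2,490, so 2,158/2,490 of the £90,000 range has been used: income = £202,000 + £90,000 × 2,158/2,490 = £280,000.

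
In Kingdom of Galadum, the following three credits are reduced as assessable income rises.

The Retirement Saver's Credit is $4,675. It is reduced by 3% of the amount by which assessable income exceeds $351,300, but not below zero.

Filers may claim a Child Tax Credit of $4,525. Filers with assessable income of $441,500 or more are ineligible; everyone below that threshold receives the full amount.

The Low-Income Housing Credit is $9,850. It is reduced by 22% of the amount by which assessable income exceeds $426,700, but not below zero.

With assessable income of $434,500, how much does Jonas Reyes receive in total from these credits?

$14,838

Retirement Saver's Credit: 3% of the $83,200 excess over $351,300 is $2,496; credit = $4,675 − $2,496 = $2,179.
Child Tax Credit: $434,500 is below the $441,500 cutoff, so the full $4,525 applies.
Low-Income Housing Credit: 22% of the $7,800 excess over $426,700 is $1,716; credit = $9,850 − $1,716 = $8,134.
Total: $2,179 + $4,525 + $8,134 = $14,838.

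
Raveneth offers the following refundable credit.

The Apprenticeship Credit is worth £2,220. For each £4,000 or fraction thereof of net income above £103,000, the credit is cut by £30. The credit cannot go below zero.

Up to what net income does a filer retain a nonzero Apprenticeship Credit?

After 73 increments the reduction is 73 × £30 = £2,190, leaving £30; one more increment wipes it out. Increment 73 ends at excess 73 × £4,000 = £292,000, so the highest qualifying income is £103,000 + £292,000 = £395,000.

£395,000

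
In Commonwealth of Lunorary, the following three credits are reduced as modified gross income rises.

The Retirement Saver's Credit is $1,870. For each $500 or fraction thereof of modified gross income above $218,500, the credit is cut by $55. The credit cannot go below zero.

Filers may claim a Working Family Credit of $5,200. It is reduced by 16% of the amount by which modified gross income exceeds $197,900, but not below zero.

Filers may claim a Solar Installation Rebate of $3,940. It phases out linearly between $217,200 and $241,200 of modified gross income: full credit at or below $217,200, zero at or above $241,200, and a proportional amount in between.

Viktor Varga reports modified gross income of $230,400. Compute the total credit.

Retirement Saver's Credit: income exceeds $218,500 by $11,900, which is 24 full-or-partial $500 increments; reduction = 24 × $55 = $1,320, leaving $550.
Working Family Credit: 16% of the $32,500 excess over $197,900 is $5,200 ≥ base, so the credit is $0.
Solar Installation Rebate: $230,400 is $13,200 into a $24,000 phase-out range, leaving 10,800/24,000 of the credit: $3,940 × 10,800/24,000 = $1,773.
Total: $550 + $0 + $1,773 = $2,323.

$2,323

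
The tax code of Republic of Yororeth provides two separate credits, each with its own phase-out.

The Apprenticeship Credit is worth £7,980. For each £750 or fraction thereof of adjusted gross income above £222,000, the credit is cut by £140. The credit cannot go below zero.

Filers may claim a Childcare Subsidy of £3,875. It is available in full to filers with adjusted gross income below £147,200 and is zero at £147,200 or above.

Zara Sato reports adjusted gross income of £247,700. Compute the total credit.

Apprenticeship Credit: income exceeds £222,000 by £25,700, which is 35 full-or-partial £750 increments; reduction = 35 × £140 = £4,900, leaving £3,080.
Childcare Subsidy: £247,700 meets or exceeds the £147,200 cutoff, so the credit is £0.
Total: £3,080 + £0 = £3,080.

£3,080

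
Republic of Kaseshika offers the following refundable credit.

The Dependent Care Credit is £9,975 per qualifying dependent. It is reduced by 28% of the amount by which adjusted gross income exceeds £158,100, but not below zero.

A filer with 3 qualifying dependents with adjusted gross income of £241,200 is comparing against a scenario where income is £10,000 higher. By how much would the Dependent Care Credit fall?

£2,800

At £241,200 — base = 3 × £9,975 = £29,925. 28% of the £83,100 excess over £158,100 is £23,268; credit = £29,925 − £23,268 = £6,657.
At £251,200 — base = 3 × £9,975 = £29,925. 28% of the £93,100 excess over £158,100 is £26,068; credit = £29,925 − £26,068 = £3,857.
Lost: £6,657 − £3,857 = £2,800.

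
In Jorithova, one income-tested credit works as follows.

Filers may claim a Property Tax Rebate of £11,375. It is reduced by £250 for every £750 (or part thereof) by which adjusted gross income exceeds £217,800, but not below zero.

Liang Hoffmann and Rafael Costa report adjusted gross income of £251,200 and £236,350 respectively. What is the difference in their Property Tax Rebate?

Liang (£251,200): Property Tax Rebate: income exceeds £217,800 by £33,400, which is 45 full-or-partial £750 increments; reduction = 45 × £250 = £11,250, leaving £125.
Rafael (£236,350): Property Tax Rebate: income exceeds £217,800 by £18,550, which is 25 full-or-partial £750 increments; reduction = 25 × £250 = £6,250, leaving £5,125.
Difference: |£125 − £5,125| = £5,000.

£5,000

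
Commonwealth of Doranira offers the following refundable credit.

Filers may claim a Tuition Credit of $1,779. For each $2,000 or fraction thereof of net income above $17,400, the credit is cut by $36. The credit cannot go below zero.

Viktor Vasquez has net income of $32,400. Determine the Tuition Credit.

Tuition Credit: income exceeds $17,400 by $15,000, which is 8 full-or-partial $2,000 increments; reduction = 8 × $36 = $288, leaving $1,491.

$1,491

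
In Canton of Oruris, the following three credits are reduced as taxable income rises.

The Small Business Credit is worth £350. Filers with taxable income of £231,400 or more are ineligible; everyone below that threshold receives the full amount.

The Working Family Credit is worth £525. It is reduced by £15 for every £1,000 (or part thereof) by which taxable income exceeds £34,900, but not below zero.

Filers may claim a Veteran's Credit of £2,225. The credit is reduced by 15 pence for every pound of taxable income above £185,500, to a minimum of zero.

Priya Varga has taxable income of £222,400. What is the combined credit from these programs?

Small Business Credit: £222,400 is below the £231,400 cutoff, so the full £350 applies.
Working Family Credit: income exceeds £34,900 by £187,500 → 188 increments × £15 = £2,820 ≥ base, so the credit is £0.
Veteran's Credit: 15% of the £36,900 excess over £185,500 is £5,535 ≥ base, so the credit is £0.
Total: £350 + £0 + £0 = £350.

£350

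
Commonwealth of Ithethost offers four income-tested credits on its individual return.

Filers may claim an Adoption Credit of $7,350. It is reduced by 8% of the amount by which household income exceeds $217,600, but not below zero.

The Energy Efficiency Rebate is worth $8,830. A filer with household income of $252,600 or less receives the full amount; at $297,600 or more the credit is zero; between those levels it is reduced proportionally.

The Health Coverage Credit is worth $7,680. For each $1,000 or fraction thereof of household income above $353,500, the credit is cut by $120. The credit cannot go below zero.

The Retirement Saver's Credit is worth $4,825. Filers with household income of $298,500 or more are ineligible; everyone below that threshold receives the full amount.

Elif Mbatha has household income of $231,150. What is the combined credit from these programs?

$27,601

Adoption Credit: 8% of the $13,550 excess over $217,600 is $1,084; credit = $7,350 − $1,084 = $6,266.
Energy Efficiency Rebate: $231,150 is at or below the $252,600 threshold, so the full $8,830 applies.
Health Coverage Credit: $231,150 is at or below the $353,500 threshold, so the full $7,680 applies.
Retirement Saver's Credit: $231,150 is below the $298,500 cutoff, so the full $4,825 applies.
Total: $6,266 + $8,830 + $7,680 + $4,825 = $27,601.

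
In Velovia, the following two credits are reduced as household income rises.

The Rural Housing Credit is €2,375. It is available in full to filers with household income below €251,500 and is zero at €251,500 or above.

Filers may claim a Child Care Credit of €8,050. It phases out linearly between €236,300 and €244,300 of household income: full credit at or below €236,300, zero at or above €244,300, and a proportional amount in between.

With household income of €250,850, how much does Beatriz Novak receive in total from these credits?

Rural Housing Credit: €250,850 is below the €251,500 cutoff, so the full €2,375 applies.
Child Care Credit: €250,850 is at or above €244,300, so the credit is €0.
Total: €2,375 + €0 = €2,375.

€2,375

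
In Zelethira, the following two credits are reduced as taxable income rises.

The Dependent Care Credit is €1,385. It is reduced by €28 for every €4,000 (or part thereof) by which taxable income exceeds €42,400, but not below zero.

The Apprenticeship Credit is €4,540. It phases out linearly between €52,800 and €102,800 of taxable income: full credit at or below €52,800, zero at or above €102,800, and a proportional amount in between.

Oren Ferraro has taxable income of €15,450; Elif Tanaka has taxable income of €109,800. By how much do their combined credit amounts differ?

Oren (€15,450): Dependent Care Credit: €15,450 is at or below the €42,400 threshold, so the full €1,385 applies. Apprenticeship Credit: €15,450 is at or below the €52,800 threshold, so the full €4,540 applies. total €1,385 + €4,540 = €5,925
Elif (€109,800): Dependent Care Credit: income exceeds €42,400 by €67,400, which is 17 full-or-partial €4,000 increments; reduction = 17 × €28 = €476, leaving €909. Apprenticeship Credit: €109,800 is at or above €102,800, so the credit is €0. total €909 + €0 = €909
Difference: |€5,925 − €909| = €5,016.

€5,016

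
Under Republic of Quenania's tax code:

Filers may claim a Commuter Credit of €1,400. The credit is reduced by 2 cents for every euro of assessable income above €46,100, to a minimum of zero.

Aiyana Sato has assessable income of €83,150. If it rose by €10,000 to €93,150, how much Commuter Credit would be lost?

At €83,150 — 2% of the €37,050 excess over €46,100 is €741; credit = €1,400 − €741 = €659.
At €93,150 — 2% of the €47,050 excess over €46,100 is €941; credit = €1,400 − €941 = €459.
Lost: €659 − €459 = €200.

€200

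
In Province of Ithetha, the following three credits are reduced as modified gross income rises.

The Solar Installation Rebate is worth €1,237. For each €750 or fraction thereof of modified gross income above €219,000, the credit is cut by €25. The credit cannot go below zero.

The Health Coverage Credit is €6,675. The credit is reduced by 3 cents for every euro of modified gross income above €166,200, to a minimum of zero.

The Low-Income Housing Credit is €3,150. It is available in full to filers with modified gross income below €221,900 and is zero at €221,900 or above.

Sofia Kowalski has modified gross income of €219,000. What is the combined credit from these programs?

€9,478

Solar Installation Rebate: €219,000 is at or below the €219,000 threshold, so the full €1,237 applies.
Health Coverage Credit: 3% of the €52,800 excess over €166,200 is €1,584; credit = €6,675 − €1,584 = €5,091.
Low-Income Housing Credit: €219,000 is below the €221,900 cutoff, so the full €3,150 applies.
Total: €1,237 + €5,091 + €3,150 = €9,478.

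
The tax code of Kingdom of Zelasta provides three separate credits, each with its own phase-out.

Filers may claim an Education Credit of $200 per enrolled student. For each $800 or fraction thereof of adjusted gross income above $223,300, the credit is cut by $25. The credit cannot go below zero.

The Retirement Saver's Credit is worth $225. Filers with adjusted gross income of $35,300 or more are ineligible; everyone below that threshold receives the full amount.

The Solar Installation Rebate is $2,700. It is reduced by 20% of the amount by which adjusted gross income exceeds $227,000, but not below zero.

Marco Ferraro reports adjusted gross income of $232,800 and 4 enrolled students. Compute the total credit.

$2,040

Education Credit: base = 4 × $200 = $800. income exceeds $223,300 by $9,500, which is 12 full-or-partial $800 increments; reduction = 12 × $25 = $300, leaving $500.
Retirement Saver's Credit: $232,800 meets or exceeds the $35,300 cutoff, so the credit is $0.
Solar Installation Rebate: 20% of the $5,800 excess over $227,000 is $1,160; credit = $2,700 − $1,160 = $1,540.
Total: $500 + $0 + $1,540 = $2,040.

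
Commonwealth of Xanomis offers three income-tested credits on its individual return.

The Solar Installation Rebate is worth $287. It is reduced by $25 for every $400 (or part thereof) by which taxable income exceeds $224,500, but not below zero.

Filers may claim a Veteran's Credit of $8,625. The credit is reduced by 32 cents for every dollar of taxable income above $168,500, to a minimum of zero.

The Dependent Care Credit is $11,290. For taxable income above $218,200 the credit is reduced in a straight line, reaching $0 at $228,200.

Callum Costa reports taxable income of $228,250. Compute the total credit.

$37

Solar Installation Rebate: income exceeds $224,500 by $3,750, which is 10 full-or-partial $400 increments; reduction = 10 × $25 = $250, leaving $37.
Veteran's Credit: 32% of the $59,750 excess over $168,500 is $19,120 ≥ base, so the credit is $0.
Dependent Care Credit: $228,250 is at or above $228,200, so the credit is $0.
Total: $37 + $0 + $0 = $37.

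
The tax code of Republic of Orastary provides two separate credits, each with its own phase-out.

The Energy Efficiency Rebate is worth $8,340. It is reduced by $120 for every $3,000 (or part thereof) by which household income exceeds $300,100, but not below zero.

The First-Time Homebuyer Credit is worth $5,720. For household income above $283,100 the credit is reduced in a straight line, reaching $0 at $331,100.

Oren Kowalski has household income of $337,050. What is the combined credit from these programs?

Energy Efficiency Rebate: income exceeds $300,100 by $36,950, which is 13 full-or-partial $3,000 increments; reduction = 13 × $120 = $1,560, leaving $6,780.
First-Time Homebuyer Credit: $337,050 is at or above $331,100, so the credit is $0.
Total: $6,780 + $0 = $6,780.

$6,780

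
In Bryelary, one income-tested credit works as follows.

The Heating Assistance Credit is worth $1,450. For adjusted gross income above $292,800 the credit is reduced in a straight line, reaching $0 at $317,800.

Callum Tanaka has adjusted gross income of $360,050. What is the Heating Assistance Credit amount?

Heating Assistance Credit: $360,050 is at or above $317,800, so the credit is $0.

$0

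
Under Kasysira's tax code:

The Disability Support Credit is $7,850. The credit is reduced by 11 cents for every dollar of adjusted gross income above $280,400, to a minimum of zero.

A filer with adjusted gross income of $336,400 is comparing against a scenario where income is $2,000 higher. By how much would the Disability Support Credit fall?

At $336,400 — 11% of the $56,000 excess over $280,400 is $6,160; credit = $7,850 − $6,160 = $1,690.
At $338,400 — 11% of the $58,000 excess over $280,400 is $6,380; credit = $7,850 − $6,380 = $1,470.
Lost: $1,690 − $1,470 = $220.

$220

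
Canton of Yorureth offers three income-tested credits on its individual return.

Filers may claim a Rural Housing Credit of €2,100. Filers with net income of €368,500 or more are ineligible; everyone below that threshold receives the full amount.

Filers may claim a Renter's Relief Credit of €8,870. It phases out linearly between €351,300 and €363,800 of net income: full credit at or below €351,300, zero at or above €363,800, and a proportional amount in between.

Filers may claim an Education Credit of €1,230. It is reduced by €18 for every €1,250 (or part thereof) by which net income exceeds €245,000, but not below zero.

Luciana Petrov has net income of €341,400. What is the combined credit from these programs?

Rural Housing Credit: €341,400 is below the €368,500 cutoff, so the full €2,100 applies.
Renter's Relief Credit: €341,400 is at or below the €351,300 threshold, so the full €8,870 applies.
Education Credit: income exceeds €245,000 by €96,400 → 78 increments × €18 = €1,404 ≥ base, so the credit is €0.
Total: €2,100 + €8,870 + €0 = €10,970.

€10,970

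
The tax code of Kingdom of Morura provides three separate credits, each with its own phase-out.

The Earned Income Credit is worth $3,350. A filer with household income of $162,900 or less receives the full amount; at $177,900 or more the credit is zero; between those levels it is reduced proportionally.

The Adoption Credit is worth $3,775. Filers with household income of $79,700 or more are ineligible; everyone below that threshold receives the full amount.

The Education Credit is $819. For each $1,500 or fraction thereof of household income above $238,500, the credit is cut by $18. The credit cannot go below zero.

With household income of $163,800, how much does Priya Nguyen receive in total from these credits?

$3,968

Earned Income Credit: $163,800 is $900 into a $15,000 phase-out range, leaving 14,100/15,000 of the credit: $3,350 × 14,100/15,000 = $3,149.
Adoption Credit: $163,800 meets or exceeds the $79,700 cutoff, so the credit is $0.
Education Credit: $163,800 is at or below the $238,500 threshold, so the full $819 applies.
Total: $3,149 + $0 + $819 = $3,968.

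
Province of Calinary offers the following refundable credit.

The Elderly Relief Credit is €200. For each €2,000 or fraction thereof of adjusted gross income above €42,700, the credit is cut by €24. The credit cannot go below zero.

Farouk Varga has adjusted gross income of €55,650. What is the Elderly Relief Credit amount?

Elderly Relief Credit: income exceeds €42,700 by €12,950, which is 7 full-or-partial €2,000 increments; reduction = 7 × €24 = €168, leaving €32.

€32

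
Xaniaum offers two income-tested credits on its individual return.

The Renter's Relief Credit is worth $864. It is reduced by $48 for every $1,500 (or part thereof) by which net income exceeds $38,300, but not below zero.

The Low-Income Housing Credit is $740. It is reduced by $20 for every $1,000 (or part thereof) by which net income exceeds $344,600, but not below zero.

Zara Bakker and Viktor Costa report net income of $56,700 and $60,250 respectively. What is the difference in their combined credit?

$96

Zara ($56,700): Renter's Relief Credit: income exceeds $38,300 by $18,400, which is 13 full-or-partial $1,500 increments; reduction = 13 × $48 = $624, leaving $240. Low-Income Housing Credit: $56,700 is at or below the $344,600 threshold, so the full $740 applies. total $240 + $740 = $980
Viktor ($60,250): Renter's Relief Credit: income exceeds $38,300 by $21,950, which is 15 full-or-partial $1,500 increments; reduction = 15 × $48 = $720, leaving $144. Low-Income Housing Credit: $60,250 is at or below the $344,600 threshold, so the full $740 applies. total $144 + $740 = $884
Difference: |$980 − $884| = $96.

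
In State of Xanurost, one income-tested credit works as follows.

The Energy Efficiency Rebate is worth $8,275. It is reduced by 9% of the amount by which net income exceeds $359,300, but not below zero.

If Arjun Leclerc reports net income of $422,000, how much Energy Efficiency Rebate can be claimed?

$2,632

Energy Efficiency Rebate: 9% of the $62,700 excess over $359,300 is $5,643; credit = $8,275 − $5,643 = $2,632.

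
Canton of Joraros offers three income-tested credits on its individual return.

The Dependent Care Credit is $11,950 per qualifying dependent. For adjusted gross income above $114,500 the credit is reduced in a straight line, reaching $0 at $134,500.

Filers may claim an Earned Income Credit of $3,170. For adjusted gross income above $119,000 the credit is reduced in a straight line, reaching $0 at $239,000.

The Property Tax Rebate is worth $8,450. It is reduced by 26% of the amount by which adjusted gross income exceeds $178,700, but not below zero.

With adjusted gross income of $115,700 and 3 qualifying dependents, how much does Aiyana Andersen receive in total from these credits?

$45,319

Dependent Care Credit: base = 3 × $11,950 = $35,850. $115,700 is $1,200 into a $20,000 phase-out range, leaving 18,800/20,000 of the credit: $35,850 × 18,800/20,000 = $33,699.
Earned Income Credit: $115,700 is at or below the $119,000 threshold, so the full $3,170 applies.
Property Tax Rebate: $115,700 is at or below the $178,700 threshold, so the full $8,450 applies.
Total: $33,699 + $3,170 + $8,450 = $45,319.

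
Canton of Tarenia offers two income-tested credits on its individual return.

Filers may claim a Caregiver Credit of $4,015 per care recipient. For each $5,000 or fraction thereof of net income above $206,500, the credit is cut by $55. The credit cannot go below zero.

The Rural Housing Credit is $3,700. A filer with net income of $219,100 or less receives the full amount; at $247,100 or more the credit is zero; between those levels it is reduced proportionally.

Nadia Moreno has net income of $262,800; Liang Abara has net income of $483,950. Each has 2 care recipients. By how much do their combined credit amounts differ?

Nadia ($262,800): Caregiver Credit: base = 2 × $4,015 = $8,030. income exceeds $206,500 by $56,300, which is 12 full-or-partial $5,000 increments; reduction = 12 × $55 = $660, leaving $7,370. Rural Housing Credit: $262,800 is at or above $247,100, so the credit is $0. total $7,370 + $0 = $7,370
Liang ($483,950): Caregiver Credit: base = 2 × $4,015 = $8,030. income exceeds $206,500 by $277,450, which is 56 full-or-partial $5,000 increments; reduction = 56 × $55 = $3,080, leaving $4,950. Rural Housing Credit: $483,950 is at or above $247,100, so the credit is $0. total $4,950 + $0 = $4,950
Difference: |$7,370 − $4,950| = $2,420.

$2,420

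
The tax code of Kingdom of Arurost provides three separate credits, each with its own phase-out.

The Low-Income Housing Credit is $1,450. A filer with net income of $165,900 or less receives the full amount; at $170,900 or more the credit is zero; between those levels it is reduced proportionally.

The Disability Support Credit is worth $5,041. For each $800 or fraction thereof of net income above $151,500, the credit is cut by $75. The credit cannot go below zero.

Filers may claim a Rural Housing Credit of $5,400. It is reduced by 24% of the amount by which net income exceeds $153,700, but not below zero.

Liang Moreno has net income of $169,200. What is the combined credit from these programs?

Low-Income Housing Credit: $169,200 is $3,300 into a $5,000 phase-out range, leaving 1,700/5,000 of the credit: $1,450 × 1,700/5,000 = $493.
Disability Support Credit: income exceeds $151,500 by $17,700, which is 23 full-or-partial $800 increments; reduction = 23 × $75 = $1,725, leaving $3,316.
Rural Housing Credit: 24% of the $15,500 excess over $153,700 is $3,720; credit = $5,400 − $3,720 = $1,680.
Total: $493 + $3,316 + $1,680 = $5,489.

$5,489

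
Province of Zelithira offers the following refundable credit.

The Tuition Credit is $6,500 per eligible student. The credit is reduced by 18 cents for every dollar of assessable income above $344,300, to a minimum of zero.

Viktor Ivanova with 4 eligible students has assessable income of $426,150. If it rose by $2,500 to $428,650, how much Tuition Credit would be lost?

$450

At $426,150 — base = 4 × $6,500 = $26,000. 18% of the $81,850 excess over $344,300 is $14,733; credit = $26,000 − $14,733 = $11,267.
At $428,650 — base = 4 × $6,500 = $26,000. 18% of the $84,350 excess over $344,300 is $15,183; credit = $26,000 − $15,183 = $10,817.
Lost: $11,267 − $10,817 = $450.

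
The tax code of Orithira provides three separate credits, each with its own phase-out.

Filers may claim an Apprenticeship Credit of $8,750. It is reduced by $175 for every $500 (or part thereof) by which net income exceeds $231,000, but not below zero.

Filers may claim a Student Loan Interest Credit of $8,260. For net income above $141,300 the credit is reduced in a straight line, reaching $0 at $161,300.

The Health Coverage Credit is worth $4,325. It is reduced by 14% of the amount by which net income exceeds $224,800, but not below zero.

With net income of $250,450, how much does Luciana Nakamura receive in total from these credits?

$2,659

Apprenticeship Credit: income exceeds $231,000 by $19,450, which is 39 full-or-partial $500 increments; reduction = 39 × $175 = $6,825, leaving $1,925.
Student Loan Interest Credit: $250,450 is at or above $161,300, so the credit is $0.
Health Coverage Credit: 14% of the $25,650 excess over $224,800 is $3,591; credit = $4,325 − $3,591 = $734.
Total: $1,925 + $0 + $734 = $2,659.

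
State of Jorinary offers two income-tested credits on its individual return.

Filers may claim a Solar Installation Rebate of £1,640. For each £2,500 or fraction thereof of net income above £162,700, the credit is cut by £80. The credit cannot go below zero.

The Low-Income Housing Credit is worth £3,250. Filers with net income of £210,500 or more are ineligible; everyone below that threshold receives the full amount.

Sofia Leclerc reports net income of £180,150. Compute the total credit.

£4,330

Solar Installation Rebate: income exceeds £162,700 by £17,450, which is 7 full-or-partial £2,500 increments; reduction = 7 × £80 = £560, leaving £1,080.
Low-Income Housing Credit: £180,150 is below the £210,500 cutoff, so the full £3,250 applies.
Total: £1,080 + £3,250 = £4,330.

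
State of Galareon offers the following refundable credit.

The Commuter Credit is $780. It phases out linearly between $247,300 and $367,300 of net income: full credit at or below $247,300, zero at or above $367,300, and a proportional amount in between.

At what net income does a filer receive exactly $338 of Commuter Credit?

$338 is 338/780 of the full $780, so 442/780 of the $120,000 range has been used: income = $247,300 + $120,000 × 442/780 = $315,300.

$315,300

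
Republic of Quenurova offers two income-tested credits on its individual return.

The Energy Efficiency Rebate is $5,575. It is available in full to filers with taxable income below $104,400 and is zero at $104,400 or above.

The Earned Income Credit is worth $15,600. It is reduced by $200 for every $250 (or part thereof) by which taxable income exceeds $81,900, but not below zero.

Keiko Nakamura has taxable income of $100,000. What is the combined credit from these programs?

$6,575

Energy Efficiency Rebate: $100,000 is below the $104,400 cutoff, so the full $5,575 applies.
Earned Income Credit: income exceeds $81,900 by $18,100, which is 73 full-or-partial $250 increments; reduction = 73 × $200 = $14,600, leaving $1,000.
Total: $5,575 + $1,000 = $6,575.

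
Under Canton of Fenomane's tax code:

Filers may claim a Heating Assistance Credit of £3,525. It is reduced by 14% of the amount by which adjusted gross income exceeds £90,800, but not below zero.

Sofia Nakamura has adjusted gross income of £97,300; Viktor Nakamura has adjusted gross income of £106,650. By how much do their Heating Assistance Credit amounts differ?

Sofia (£97,300): Heating Assistance Credit: 14% of the £6,500 excess over £90,800 is £910; credit = £3,525 − £910 = £2,615.
Viktor (£106,650): Heating Assistance Credit: 14% of the £15,850 excess over £90,800 is £2,219; credit = £3,525 − £2,219 = £1,306.
Difference: |£2,615 − £1,306| = £1,309.

£1,309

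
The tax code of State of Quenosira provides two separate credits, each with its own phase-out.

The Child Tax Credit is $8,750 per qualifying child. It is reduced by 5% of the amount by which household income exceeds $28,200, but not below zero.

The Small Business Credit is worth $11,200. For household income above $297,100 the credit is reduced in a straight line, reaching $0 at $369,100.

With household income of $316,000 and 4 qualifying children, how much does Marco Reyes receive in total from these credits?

Child Tax Credit: base = 4 × $8,750 = $35,000. 5% of the $287,800 excess over $28,200 is $14,390; credit = $35,000 − $14,390 = $20,610.
Small Business Credit: $316,000 is $18,900 into a $72,000 phase-out range, leaving 53,100/72,000 of the credit: $11,200 × 53,100/72,000 = $8,260.
Total: $20,610 + $8,260 = $28,870.

$28,870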